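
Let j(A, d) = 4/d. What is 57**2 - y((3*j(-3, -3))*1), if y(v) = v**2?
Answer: 3233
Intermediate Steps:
57**2 - y((3*j(-3, -3))*1) = 57**2 - ((3*(4/(-3)))*1)**2 = 3249 - ((3*(4*(-1/3)))*1)**2 = 3249 - ((3*(-4/3))*1)**2 = 3249 - (-4*1)**2 = 3249 - 1*(-4)**2 = 3249 - 1*16 = 3249 - 16 = 3233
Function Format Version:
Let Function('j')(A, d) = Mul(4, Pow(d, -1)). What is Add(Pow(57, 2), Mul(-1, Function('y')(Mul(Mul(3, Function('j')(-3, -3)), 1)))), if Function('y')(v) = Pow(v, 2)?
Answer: 3233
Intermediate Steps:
Add(Pow(57, 2), Mul(-1, Function('y')(Mul(Mul(3, Function('j')(-3, -3)), 1)))) = Add(Pow(57, 2), Mul(-1, Pow(Mul(Mul(3, Mul(4, Pow(-3, -1))), 1), 2))) = Add(3249, Mul(-1, Pow(Mul(Mul(3, Mul(4, Rational(-1, 3))), 1), 2))) = Add(3249, Mul(-1, Pow(Mul(Mul(3, Rational(-4, 3)), 1), 2))) = Add(3249, Mul(-1, Pow(Mul(-4, 1), 2))) = Add(3249, Mul(-1, Pow(-4, 2))) = Add(3249, Mul(-1, 16)) = Add(3249, -16) = 3233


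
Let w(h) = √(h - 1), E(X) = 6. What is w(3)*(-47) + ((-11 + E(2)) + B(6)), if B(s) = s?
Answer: 1 - 47*√2 ≈ -65.468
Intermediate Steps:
w(h) = √(-1 + h)
w(3)*(-47) + ((-11 + E(2)) + B(6)) = √(-1 + 3)*(-47) + ((-11 + 6) + 6) = √2*(-47) + (-5 + 6) = -47*√2 + 1 = 1 - 47*√2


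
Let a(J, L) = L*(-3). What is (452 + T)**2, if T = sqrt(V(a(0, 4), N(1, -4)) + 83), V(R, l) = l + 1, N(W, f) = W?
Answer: (452 + sqrt(85))**2 ≈ 2.1272e+5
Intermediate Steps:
a(J, L) = -3*L
V(R, l) = 1 + l
T = sqrt(85) (T = sqrt((1 + 1) + 83) = sqrt(2 + 83) = sqrt(85) ≈ 9.2195)
(452 + T)**2 = (452 + sqrt(85))**2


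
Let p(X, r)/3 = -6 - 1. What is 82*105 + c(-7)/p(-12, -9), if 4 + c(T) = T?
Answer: 180821/21 ≈ 8610.5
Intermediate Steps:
p(X, r) = -21 (p(X, r) = 3*(-6 - 1) = 3*(-7) = -21)
c(T) = -4 + T
82*105 + c(-7)/p(-12, -9) = 82*105 + (-4 - 7)/(-21) = 8610 - 11*(-1/21) = 8610 + 11/21 = 180821/21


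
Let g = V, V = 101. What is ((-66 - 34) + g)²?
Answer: 1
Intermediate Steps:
g = 101
((-66 - 34) + g)² = ((-66 - 34) + 101)² = (-100 + 101)² = 1² = 1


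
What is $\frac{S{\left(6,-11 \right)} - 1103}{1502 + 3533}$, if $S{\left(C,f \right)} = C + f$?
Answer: $- \frac{1108}{5035} \approx -0.22006$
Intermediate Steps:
$\frac{S{\left(6,-11 \right)} - 1103}{1502 + 3533} = \frac{\left(6 - 11\right) - 1103}{1502 + 3533} = \frac{-5 - 1103}{5035} = \left(-1108\right) \frac{1}{5035} = - \frac{1108}{5035}$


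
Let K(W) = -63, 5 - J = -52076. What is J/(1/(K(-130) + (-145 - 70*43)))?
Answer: -167596658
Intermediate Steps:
J = 52081 (J = 5 - 1*(-52076) = 5 + 52076 = 52081)
J/(1/(K(-130) + (-145 - 70*43))) = 52081/(1/(-63 + (-145 - 70*43))) = 52081/(1/(-63 + (-145 - 3010))) = 52081/(1/(-63 - 3155)) = 52081/(1/(-3218)) = 52081/(-1/3218) = 52081*(-3218) = -167596658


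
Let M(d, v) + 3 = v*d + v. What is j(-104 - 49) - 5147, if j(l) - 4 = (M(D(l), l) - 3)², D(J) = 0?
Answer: 20138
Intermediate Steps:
M(d, v) = -3 + v + d*v (M(d, v) = -3 + (v*d + v) = -3 + (d*v + v) = -3 + (v + d*v) = -3 + v + d*v)
j(l) = 4 + (-6 + l)² (j(l) = 4 + ((-3 + l + 0*l) - 3)² = 4 + ((-3 + l + 0) - 3)² = 4 + ((-3 + l) - 3)² = 4 + (-6 + l)²)
j(-104 - 49) - 5147 = (4 + (-6 + (-104 - 49))²) - 5147 = (4 + (-6 - 153)²) - 5147 = (4 + (-159)²) - 5147 = (4 + 25281) - 5147 = 25285 - 5147 = 20138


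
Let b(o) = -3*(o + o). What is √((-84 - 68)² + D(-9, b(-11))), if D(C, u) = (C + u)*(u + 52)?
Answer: √29830 ≈ 172.71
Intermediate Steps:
b(o) = -6*o
D(C, u) = (52 + u)*(C + u) (D(C, u) = (C + u)*(52 + u) = (52 + u)*(C + u))
√((-84 - 68)² + D(-9, b(-11))) = √((-84 - 68)² + ((-6*(-11))² + 52*(-9) + 52*(-6*(-11)) - (-54)*(-11))) = √((-152)² + (66² - 468 + 52*66 - 9*66)) = √(23104 + (4356 - 468 + 3432 - 594)) = √(23104 + 6726) = √29830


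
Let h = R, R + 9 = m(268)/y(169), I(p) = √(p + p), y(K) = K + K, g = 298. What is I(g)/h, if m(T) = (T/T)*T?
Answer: -338*√149/1387 ≈ -2.9746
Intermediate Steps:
y(K) = 2*K
I(p) = √2*√p (I(p) = √(2*p) = √2*√p)
m(T) = T (m(T) = 1*T = T)
R = -1387/169 (R = -9 + 268/((2*169)) = -9 + 268/338 = -9 + 268*(1/338) = -9 + 134/169 = -1387/169 ≈ -8.2071)
h = -1387/169 ≈ -8.2071
I(g)/h = (√2*√298)/(-1387/169) = (2*√149)*(-169/1387) = -338*√149/1387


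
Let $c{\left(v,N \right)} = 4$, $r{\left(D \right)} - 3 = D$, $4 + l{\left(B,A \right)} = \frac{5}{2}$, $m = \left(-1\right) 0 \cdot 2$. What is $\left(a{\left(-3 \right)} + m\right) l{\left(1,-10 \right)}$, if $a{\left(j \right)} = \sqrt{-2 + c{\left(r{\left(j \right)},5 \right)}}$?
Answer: $- \frac{3 \sqrt{2}}{2} \approx -2.1213$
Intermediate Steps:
$m = 0$ ($m = 0 \cdot 2 = 0$)
$l{\left(B,A \right)} = - \frac{3}{2}$ ($l{\left(B,A \right)} = -4 + \frac{5}{2} = - \frac{3}{2}$)
$r{\left(D \right)} = 3 + D$
$a{\left(j \right)} = \sqrt{2}$ ($a{\left(j \right)} = \sqrt{-2 + 4} = \sqrt{2}$)
$\left(a{\left(-3 \right)} + m\right) l{\left(1,-10 \right)} = \left(\sqrt{2} + 0\right) \left(- \frac{3}{2}\right) = \sqrt{2} \left(- \frac{3}{2}\right) = - \frac{3 \sqrt{2}}{2}$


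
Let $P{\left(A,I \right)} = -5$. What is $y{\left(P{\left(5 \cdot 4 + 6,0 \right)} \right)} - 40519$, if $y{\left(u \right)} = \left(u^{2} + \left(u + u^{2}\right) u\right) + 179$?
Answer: $-40415$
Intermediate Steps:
$y{\left(u \right)} = 179 + u^{2} + u \left(u + u^{2}\right)$ ($y{\left(u \right)} = \left(u^{2} + u \left(u + u^{2}\right)\right) + 179 = 179 + u^{2} + u \left(u + u^{2}\right)$)
$y{\left(P{\left(5 \cdot 4 + 6,0 \right)} \right)} - 40519 = \left(179 + \left(-5\right)^{3} + 2 \left(-5\right)^{2}\right) - 40519 = \left(179 - 125 + 2 \cdot 25\right) - 40519 = \left(179 - 125 + 50\right) - 40519 = 104 - 40519 = -40415$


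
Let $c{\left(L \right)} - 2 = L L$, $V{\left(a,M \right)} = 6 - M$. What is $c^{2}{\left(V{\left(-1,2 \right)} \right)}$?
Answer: $324$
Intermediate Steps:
$c{\left(L \right)} = 2 + L^{2}$ ($c{\left(L \right)} = 2 + L L = 2 + L^{2}$)
$c^{2}{\left(V{\left(-1,2 \right)} \right)} = \left(2 + \left(6 - 2\right)^{2}\right)^{2} = \left(2 + 4^{2}\right)^{2} = \left(2 + 16\right)^{2} = 18^{2} = 324$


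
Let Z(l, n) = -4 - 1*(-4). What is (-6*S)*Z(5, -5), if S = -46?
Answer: 0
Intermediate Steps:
Z(l, n) = 0 (Z(l, n) = -4 + 4 = 0)
(-6*S)*Z(5, -5) = -6*(-46)*0 = 276*0 = 0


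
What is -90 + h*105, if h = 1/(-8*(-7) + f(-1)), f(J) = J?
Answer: -969/11 ≈ -88.091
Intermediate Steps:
h = 1/55 (h = 1/(-8*(-7) - 1) = 1/(56 - 1) = 1/55 ≈ 0.018182)
-90 + h*105 = -90 + (1/55)*105 = -90 + 21/11 = -969/11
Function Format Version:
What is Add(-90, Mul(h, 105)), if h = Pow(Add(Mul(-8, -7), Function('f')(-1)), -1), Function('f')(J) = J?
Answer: Rational(-969, 11) ≈ -88.091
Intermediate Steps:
h = Rational(1, 55) (h = Pow(Add(Mul(-8, -7), -1), -1) = Pow(Add(56, -1), -1) = Pow(55, -1) = Rational(1, 55) ≈ 0.018182)
Add(-90, Mul(h, 105)) = Add(-90, Mul(Rational(1, 55), 105)) = Add(-90, Rational(21, 11)) = Rational(-969, 11)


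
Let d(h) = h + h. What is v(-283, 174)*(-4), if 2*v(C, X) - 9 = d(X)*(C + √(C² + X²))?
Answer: 196950 - 696*√110365 ≈ -34270.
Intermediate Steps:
d(h) = 2*h
v(C, X) = 9/2 + X*(C + √(C² + X²)) (v(C, X) = 9/2 + ((2*X)*(C + √(C² + X²)))/2 = 9/2 + (2*X*(C + √(C² + X²)))/2 = 9/2 + X*(C + √(C² + X²)))
v(-283, 174)*(-4) = (9/2 - 283*174 + 174*√((-283)² + 174²))*(-4) = (9/2 - 49242 + 174*√(80089 + 30276))*(-4) = (9/2 - 49242 + 174*√110365)*(-4) = (-98475/2 + 174*√110365)*(-4) = 196950 - 696*√110365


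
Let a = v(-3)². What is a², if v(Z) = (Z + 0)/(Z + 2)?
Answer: 81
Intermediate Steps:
v(Z) = Z/(2 + Z)
a = 9 (a = (-3/(2 - 3))² = (-3/(-1))² = (-3*(-1))² = 3² = 9)
a² = 9² = 81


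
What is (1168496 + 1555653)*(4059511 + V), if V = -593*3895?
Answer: 4766650540624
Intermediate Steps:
V = -2309735
(1168496 + 1555653)*(4059511 + V) = (1168496 + 1555653)*(4059511 - 2309735) = 2724149*1749776 = 4766650540624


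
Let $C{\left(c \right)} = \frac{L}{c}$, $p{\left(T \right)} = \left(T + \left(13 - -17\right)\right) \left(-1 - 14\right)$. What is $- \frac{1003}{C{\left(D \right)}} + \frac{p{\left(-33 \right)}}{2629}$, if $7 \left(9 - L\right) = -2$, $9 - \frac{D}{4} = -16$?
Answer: $- \frac{369163595}{34177} \approx -10802.0$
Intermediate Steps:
$D = 100$ ($D = 36 - -64 = 36 + 64 = 100$)
$L = \frac{65}{7}$ ($L = 9 - - \frac{2}{7} = 9 + \frac{2}{7} = \frac{65}{7} \approx 9.2857$)
$p{\left(T \right)} = -450 - 15 T$ ($p{\left(T \right)} = \left(T + \left(13 + 17\right)\right) \left(-15\right) = \left(T + 30\right) \left(-15\right) = \left(30 + T\right) \left(-15\right) = -450 - 15 T$)
$C{\left(c \right)} = \frac{65}{7 c}$
$- \frac{1003}{C{\left(D \right)}} + \frac{p{\left(-33 \right)}}{2629} = - \frac{1003}{\frac{65}{7} \cdot \frac{1}{100}} + \frac{-450 - -495}{2629} = - \frac{1003}{\frac{65}{7} \cdot \frac{1}{100}} + \left(-450 + 495\right) \frac{1}{2629} = - \frac{1003}{\frac{13}{140}} + 45 \cdot \frac{1}{2629} = \left(-1003\right) \frac{140}{13} + \frac{45}{2629} = - \frac{140420}{13} + \frac{45}{2629} = - \frac{369163595}{34177}$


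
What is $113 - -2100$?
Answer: $2213$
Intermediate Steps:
$113 - -2100 = 113 + 2100 = 2213$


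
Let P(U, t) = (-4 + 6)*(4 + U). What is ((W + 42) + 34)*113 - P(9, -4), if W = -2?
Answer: 8336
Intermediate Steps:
P(U, t) = 8 + 2*U (P(U, t) = 2*(4 + U) = 8 + 2*U)
((W + 42) + 34)*113 - P(9, -4) = ((-2 + 42) + 34)*113 - (8 + 2*9) = (40 + 34)*113 - (8 + 18) = 74*113 - 1*26 = 8362 - 26 = 8336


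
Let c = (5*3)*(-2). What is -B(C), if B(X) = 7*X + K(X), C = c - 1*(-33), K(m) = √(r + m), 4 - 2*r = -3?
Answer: -21 - √26/2 ≈ -23.549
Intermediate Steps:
r = 7/2 (r = 2 - ½*(-3) = 2 + 3/2 = 7/2 ≈ 3.5000)
K(m) = √(7/2 + m)
c = -30 (c = 15*(-2) = -30)
C = 3 (C = -30 - 1*(-33) = -30 + 33 = 3)
B(X) = √(14 + 4*X)/2 + 7*X (B(X) = 7*X + √(14 + 4*X)/2 = √(14 + 4*X)/2 + 7*X)
-B(C) = -(√(14 + 4*3)/2 + 7*3) = -(√(14 + 12)/2 + 21) = -(√26/2 + 21) = -(21 + √26/2) = -21 - √26/2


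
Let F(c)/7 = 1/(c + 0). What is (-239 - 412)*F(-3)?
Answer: 1519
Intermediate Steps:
F(c) = 7/c (F(c) = 7/(c + 0) = 7/c)
(-239 - 412)*F(-3) = (-239 - 412)*(7/(-3)) = -4557*(-1)/3 = -651*(-7/3) = 1519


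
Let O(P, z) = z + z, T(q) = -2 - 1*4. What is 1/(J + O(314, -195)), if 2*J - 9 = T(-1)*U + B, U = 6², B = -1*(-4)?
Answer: -2/983 ≈ -0.0020346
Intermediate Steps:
T(q) = -6 (T(q) = -2 - 4 = -6)
B = 4
U = 36
J = -203/2 (J = 9/2 + (-6*36 + 4)/2 = 9/2 + (-216 + 4)/2 = 9/2 + (½)*(-212) = 9/2 - 106 = -203/2 ≈ -101.50)
O(P, z) = 2*z
1/(J + O(314, -195)) = 1/(-203/2 + 2*(-195)) = 1/(-203/2 - 390) = 1/(-983/2) = -2/983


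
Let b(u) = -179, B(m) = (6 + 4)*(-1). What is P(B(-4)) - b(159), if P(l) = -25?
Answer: 154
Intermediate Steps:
B(m) = -10 (B(m) = 10*(-1) = -10)
P(B(-4)) - b(159) = -25 - 1*(-179) = -25 + 179 = 154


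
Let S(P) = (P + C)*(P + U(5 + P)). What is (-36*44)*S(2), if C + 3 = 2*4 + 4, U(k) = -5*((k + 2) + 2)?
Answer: 923472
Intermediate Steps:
U(k) = -20 - 5*k (U(k) = -5*((2 + k) + 2) = -5*(4 + k) = -20 - 5*k)
C = 9 (C = -3 + (2*4 + 4) = -3 + (8 + 4) = -3 + 12 = 9)
S(P) = (-45 - 4*P)*(9 + P) (S(P) = (P + 9)*(P + (-20 - 5*(5 + P))) = (9 + P)*(P + (-20 + (-25 - 5*P))) = (9 + P)*(P + (-45 - 5*P)) = (9 + P)*(-45 - 4*P) = (-45 - 4*P)*(9 + P))
(-36*44)*S(2) = (-36*44)*(-405 - 81*2 - 4*2**2) = -1584*(-405 - 162 - 4*4) = -1584*(-405 - 162 - 16) = -1584*(-583) = 923472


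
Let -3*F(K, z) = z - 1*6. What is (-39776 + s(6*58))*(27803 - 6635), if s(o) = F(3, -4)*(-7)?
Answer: -842472288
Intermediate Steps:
F(K, z) = 2 - z/3 (F(K, z) = -(z - 1*6)/3 = -(z - 6)/3 = -(-6 + z)/3 = 2 - z/3)
s(o) = -70/3 (s(o) = (2 - ⅓*(-4))*(-7) = (2 + 4/3)*(-7) = (10/3)*(-7) = -70/3)
(-39776 + s(6*58))*(27803 - 6635) = (-39776 - 70/3)*(27803 - 6635) = -119398/3*21168 = -842472288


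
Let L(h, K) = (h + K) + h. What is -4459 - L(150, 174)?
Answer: -4933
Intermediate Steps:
L(h, K) = K + 2*h (L(h, K) = (K + h) + h = K + 2*h)
-4459 - L(150, 174) = -4459 - (174 + 2*150) = -4459 - (174 + 300) = -4459 - 1*474 = -4459 - 474 = -4933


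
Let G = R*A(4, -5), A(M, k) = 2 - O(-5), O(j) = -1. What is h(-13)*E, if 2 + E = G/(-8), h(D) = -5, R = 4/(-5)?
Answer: 17/2 ≈ 8.5000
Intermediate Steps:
R = -4/5 (R = 4*(-1/5) = -4/5 ≈ -0.80000)
A(M, k) = 3 (A(M, k) = 2 - 1*(-1) = 2 + 1 = 3)
G = -12/5 (G = -4/5*3 = -12/5 ≈ -2.4000)
E = -17/10 (E = -2 - 12/5/(-8) = -2 - 12/5*(-1/8) = -2 + 3/10 = -17/10 ≈ -1.7000)
h(-13)*E = -5*(-17/10) = 17/2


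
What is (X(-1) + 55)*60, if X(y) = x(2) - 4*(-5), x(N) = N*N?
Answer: 4740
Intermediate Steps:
x(N) = N²
X(y) = 24 (X(y) = 2² - 4*(-5) = 4 + 20 = 24)
(X(-1) + 55)*60 = (24 + 55)*60 = 79*60 = 4740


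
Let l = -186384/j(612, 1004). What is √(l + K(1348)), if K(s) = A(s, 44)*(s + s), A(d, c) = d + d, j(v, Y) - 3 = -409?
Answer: 2*√74885768230/203 ≈ 2696.1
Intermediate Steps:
j(v, Y) = -406 (j(v, Y) = 3 - 409 = -406)
A(d, c) = 2*d
K(s) = 4*s² (K(s) = (2*s)*(s + s) = (2*s)*(2*s) = 4*s²)
l = 93192/203 (l = -186384/(-406) = -186384*(-1/406) = 93192/203 ≈ 459.07)
√(l + K(1348)) = √(93192/203 + 4*1348²) = √(93192/203 + 4*1817104) = √(93192/203 + 7268416) = √(1475581640/203) = 2*√74885768230/203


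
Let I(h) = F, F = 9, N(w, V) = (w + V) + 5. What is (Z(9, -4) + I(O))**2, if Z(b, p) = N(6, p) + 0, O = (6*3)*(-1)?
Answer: 256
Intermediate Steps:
N(w, V) = 5 + V + w (N(w, V) = (V + w) + 5 = 5 + V + w)
O = -18 (O = 18*(-1) = -18)
Z(b, p) = 11 + p (Z(b, p) = (5 + p + 6) + 0 = (11 + p) + 0 = 11 + p)
I(h) = 9
(Z(9, -4) + I(O))**2 = ((11 - 4) + 9)**2 = (7 + 9)**2 = 16**2 = 256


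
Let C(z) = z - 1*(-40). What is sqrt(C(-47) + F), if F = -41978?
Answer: 3*I*sqrt(4665) ≈ 204.9*I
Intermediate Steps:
C(z) = 40 + z (C(z) = z + 40 = 40 + z)
sqrt(C(-47) + F) = sqrt((40 - 47) - 41978) = sqrt(-7 - 41978) = sqrt(-41985) = 3*I*sqrt(4665)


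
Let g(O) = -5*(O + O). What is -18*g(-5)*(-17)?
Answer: 15300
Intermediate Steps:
g(O) = -10*O
-18*g(-5)*(-17) = -(-180)*(-5)*(-17) = -18*50*(-17) = -900*(-17) = 15300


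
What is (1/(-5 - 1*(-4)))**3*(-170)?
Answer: 170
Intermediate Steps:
(1/(-5 - 1*(-4)))**3*(-170) = (1/(-5 + 4))**3*(-170) = (1/(-1))**3*(-170) = (-1)**3*(-170) = -1*(-170) = 170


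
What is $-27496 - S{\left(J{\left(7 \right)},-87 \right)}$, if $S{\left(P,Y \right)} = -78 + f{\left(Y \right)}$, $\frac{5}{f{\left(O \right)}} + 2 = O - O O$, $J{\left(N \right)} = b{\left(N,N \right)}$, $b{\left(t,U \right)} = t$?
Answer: $- \frac{209967039}{7658} \approx -27418.0$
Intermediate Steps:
$J{\left(N \right)} = N$
$f{\left(O \right)} = \frac{5}{-2 + O - O^{2}}$ ($f{\left(O \right)} = \frac{5}{-2 + \left(O - O O\right)} = \frac{5}{-2 - \left(O^{2} - O\right)} = \frac{5}{-2 + O - O^{2}}$)
$S{\left(P,Y \right)} = -78 - \frac{5}{2 + Y^{2} - Y}$
$-27496 - S{\left(J{\left(7 \right)},-87 \right)} = -27496 - \frac{-161 - 78 \left(-87\right)^{2} + 78 \left(-87\right)}{2 + \left(-87\right)^{2} - -87} = -27496 - \frac{-161 - 590382 - 6786}{2 + 7569 + 87} = -27496 - \frac{-161 - 590382 - 6786}{7658} = -27496 - \frac{1}{7658} \left(-597329\right) = -27496 - - \frac{597329}{7658} = -27496 + \frac{597329}{7658} = - \frac{209967039}{7658}$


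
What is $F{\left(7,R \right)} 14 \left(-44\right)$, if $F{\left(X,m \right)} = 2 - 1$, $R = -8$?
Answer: $-616$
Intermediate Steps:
$F{\left(X,m \right)} = 1$
$F{\left(7,R \right)} 14 \left(-44\right) = 1 \cdot 14 \left(-44\right) = 14 \left(-44\right) = -616$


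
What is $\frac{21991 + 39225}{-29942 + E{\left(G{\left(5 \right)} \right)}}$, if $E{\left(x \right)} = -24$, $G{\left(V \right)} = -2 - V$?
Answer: $- \frac{30608}{14983} \approx -2.0428$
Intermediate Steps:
$\frac{21991 + 39225}{-29942 + E{\left(G{\left(5 \right)} \right)}} = \frac{21991 + 39225}{-29942 - 24} = \frac{61216}{-29966} = 61216 \left(- \frac{1}{29966}\right) = - \frac{30608}{14983}$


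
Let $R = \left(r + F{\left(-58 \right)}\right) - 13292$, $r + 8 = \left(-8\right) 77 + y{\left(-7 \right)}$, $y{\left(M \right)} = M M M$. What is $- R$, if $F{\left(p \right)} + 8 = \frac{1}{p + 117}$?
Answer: $\frac{841752}{59} \approx 14267.0$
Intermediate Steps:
$y{\left(M \right)} = M^{3}$ ($y{\left(M \right)} = M^{2} M = M^{3}$)
$r = -967$ ($r = -8 + \left(\left(-8\right) 77 + \left(-7\right)^{3}\right) = -8 - 959 = -967$)
$F{\left(p \right)} = -8 + \frac{1}{117 + p}$ ($F{\left(p \right)} = -8 + \frac{1}{p + 117} = -8 + \frac{1}{117 + p}$)
$R = - \frac{841752}{59}$ ($R = \left(-967 + \frac{-935 - -464}{117 - 58}\right) - 13292 = \left(-967 + \frac{-935 + 464}{59}\right) - 13292 = \left(-967 + \frac{1}{59} \left(-471\right)\right) - 13292 = \left(-967 - \frac{471}{59}\right) - 13292 = - \frac{57524}{59} - 13292 = - \frac{841752}{59} \approx -14267.0$)
$- R = \left(-1\right) \left(- \frac{841752}{59}\right) = \frac{841752}{59}$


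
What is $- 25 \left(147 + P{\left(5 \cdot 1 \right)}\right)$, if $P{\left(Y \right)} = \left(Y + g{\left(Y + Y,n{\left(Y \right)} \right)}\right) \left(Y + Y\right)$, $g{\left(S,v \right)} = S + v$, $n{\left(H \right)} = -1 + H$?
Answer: $-8425$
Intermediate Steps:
$P{\left(Y \right)} = 2 Y \left(-1 + 4 Y\right)$ ($P{\left(Y \right)} = \left(Y + \left(\left(Y + Y\right) + \left(-1 + Y\right)\right)\right) \left(Y + Y\right) = \left(Y + \left(2 Y + \left(-1 + Y\right)\right)\right) 2 Y = \left(Y + \left(-1 + 3 Y\right)\right) 2 Y = \left(-1 + 4 Y\right) 2 Y = 2 Y \left(-1 + 4 Y\right)$)
$- 25 \left(147 + P{\left(5 \cdot 1 \right)}\right) = - 25 \left(147 + 2 \cdot 5 \cdot 1 \left(-1 + 4 \cdot 5 \cdot 1\right)\right) = - 25 \left(147 + 2 \cdot 5 \left(-1 + 4 \cdot 5\right)\right) = - 25 \left(147 + 2 \cdot 5 \left(-1 + 20\right)\right) = - 25 \left(147 + 2 \cdot 5 \cdot 19\right) = - 25 \left(147 + 190\right) = \left(-25\right) 337 = -8425$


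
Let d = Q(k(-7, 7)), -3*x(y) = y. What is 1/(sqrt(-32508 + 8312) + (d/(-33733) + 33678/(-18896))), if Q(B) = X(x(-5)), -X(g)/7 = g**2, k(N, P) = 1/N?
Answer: -299167609804379352/4063302837936920148505 - 335821607649894528*I*sqrt(6049)/4063302837936920148505 ≈ -7.3627e-5 - 0.0064279*I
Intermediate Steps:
x(y) = -y/3
X(g) = -7*g**2
Q(B) = -175/9 (Q(B) = -7*(-1/3*(-5))**2 = -7*(5/3)**2 = -7*25/9 = -175/9)
d = -175/9 ≈ -19.444
1/(sqrt(-32508 + 8312) + (d/(-33733) + 33678/(-18896))) = 1/(sqrt(-32508 + 8312) + (-175/9/(-33733) + 33678/(-18896))) = 1/(sqrt(-24196) + (-175/9*(-1/33733) + 33678*(-1/18896))) = 1/(2*I*sqrt(6049) + (25/43371 - 16839/9448)) = 1/(2*I*sqrt(6049) - 730088069/409769208) = 1/(-730088069/409769208 + 2*I*sqrt(6049))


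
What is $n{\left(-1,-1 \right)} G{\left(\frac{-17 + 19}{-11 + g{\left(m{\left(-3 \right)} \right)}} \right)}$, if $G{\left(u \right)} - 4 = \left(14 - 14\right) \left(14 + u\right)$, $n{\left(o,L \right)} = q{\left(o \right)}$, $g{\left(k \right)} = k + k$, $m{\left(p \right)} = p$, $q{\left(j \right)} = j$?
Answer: $-4$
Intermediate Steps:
$g{\left(k \right)} = 2 k$
$n{\left(o,L \right)} = o$
$G{\left(u \right)} = 4$ ($G{\left(u \right)} = 4 + \left(14 - 14\right) \left(14 + u\right) = 4 + 0 \left(14 + u\right) = 4 + 0 = 4$)
$n{\left(-1,-1 \right)} G{\left(\frac{-17 + 19}{-11 + g{\left(m{\left(-3 \right)} \right)}} \right)} = \left(-1\right) 4 = -4$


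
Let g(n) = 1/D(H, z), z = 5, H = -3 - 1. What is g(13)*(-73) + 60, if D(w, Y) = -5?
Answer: 373/5 ≈ 74.600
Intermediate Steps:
H = -4
g(n) = -1/5 (g(n) = 1/(-5) = -1/5)
g(13)*(-73) + 60 = -1/5*(-73) + 60 = 73/5 + 60 = 373/5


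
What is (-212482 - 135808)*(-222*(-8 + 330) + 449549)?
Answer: -131676258850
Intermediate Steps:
(-212482 - 135808)*(-222*(-8 + 330) + 449549) = -348290*(-222*322 + 449549) = -348290*(-71484 + 449549) = -348290*378065 = -131676258850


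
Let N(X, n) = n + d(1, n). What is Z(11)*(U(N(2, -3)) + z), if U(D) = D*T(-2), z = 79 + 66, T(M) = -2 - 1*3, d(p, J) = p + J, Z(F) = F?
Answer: 1870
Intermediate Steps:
d(p, J) = J + p
T(M) = -5 (T(M) = -2 - 3 = -5)
z = 145
N(X, n) = 1 + 2*n (N(X, n) = n + (n + 1) = n + (1 + n) = 1 + 2*n)
U(D) = -5*D (U(D) = D*(-5) = -5*D)
Z(11)*(U(N(2, -3)) + z) = 11*(-5*(1 + 2*(-3)) + 145) = 11*(-5*(1 - 6) + 145) = 11*(-5*(-5) + 145) = 11*(25 + 145) = 11*170 = 1870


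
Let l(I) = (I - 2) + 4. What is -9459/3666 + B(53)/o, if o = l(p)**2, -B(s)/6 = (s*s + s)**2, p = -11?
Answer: -741444321/1222 ≈ -6.0675e+5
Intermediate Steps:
l(I) = 2 + I (l(I) = (-2 + I) + 4 = 2 + I)
B(s) = -6*(s + s**2)**2 (B(s) = -6*(s*s + s)**2 = -6*(s**2 + s)**2 = -6*(s + s**2)**2)
o = 81 (o = (2 - 11)**2 = (-9)**2 = 81)
-9459/3666 + B(53)/o = -9459/3666 - 6*53**2*(1 + 53)**2/81 = -9459*1/3666 - 6*2809*54**2*(1/81) = -3153/1222 - 6*2809*2916*(1/81) = -3153/1222 - 49146264*1/81 = -3153/1222 - 606744 = -741444321/1222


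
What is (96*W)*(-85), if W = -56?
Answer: 456960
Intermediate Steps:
(96*W)*(-85) = (96*(-56))*(-85) = -5376*(-85) = 456960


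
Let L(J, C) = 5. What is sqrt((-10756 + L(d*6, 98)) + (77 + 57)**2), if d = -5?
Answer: sqrt(7205) ≈ 84.882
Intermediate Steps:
sqrt((-10756 + L(d*6, 98)) + (77 + 57)**2) = sqrt((-10756 + 5) + (77 + 57)**2) = sqrt(-10751 + 134**2) = sqrt(-10751 + 17956) = sqrt(7205)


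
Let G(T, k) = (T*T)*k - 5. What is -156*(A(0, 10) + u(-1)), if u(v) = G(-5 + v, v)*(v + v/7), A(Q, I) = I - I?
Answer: -51168/7 ≈ -7309.7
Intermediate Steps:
A(Q, I) = 0
G(T, k) = -5 + k*T² (G(T, k) = T²*k - 5 = k*T² - 5 = -5 + k*T²)
u(v) = 8*v*(-5 + v*(-5 + v)²)/7 (u(v) = (-5 + v*(-5 + v)²)*(v + v/7) = (-5 + v*(-5 + v)²)*(8*v/7) = 8*v*(-5 + v*(-5 + v)²)/7)
-156*(A(0, 10) + u(-1)) = -156*(0 + (8/7)*(-1)*(-5 - (-5 - 1)²)) = -156*(0 + (8/7)*(-1)*(-5 - 1*(-6)²)) = -156*(0 + (8/7)*(-1)*(-5 - 1*36)) = -156*(0 + (8/7)*(-1)*(-5 - 36)) = -156*(0 + (8/7)*(-1)*(-41)) = -156*(0 + 328/7) = -156*328/7 = -51168/7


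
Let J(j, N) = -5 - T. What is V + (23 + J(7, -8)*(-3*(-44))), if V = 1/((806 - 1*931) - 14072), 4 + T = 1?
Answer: -3421478/14197 ≈ -241.00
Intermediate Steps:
T = -3 (T = -4 + 1 = -3)
J(j, N) = -2 (J(j, N) = -5 - 1*(-3) = -5 + 3 = -2)
V = -1/14197 (V = 1/((806 - 931) - 14072) = 1/(-125 - 14072) = 1/(-14197) = -1/14197 ≈ -7.0437e-5)
V + (23 + J(7, -8)*(-3*(-44))) = -1/14197 + (23 - (-6)*(-44)) = -1/14197 + (23 - 2*132) = -1/14197 + (23 - 264) = -1/14197 - 241 = -3421478/14197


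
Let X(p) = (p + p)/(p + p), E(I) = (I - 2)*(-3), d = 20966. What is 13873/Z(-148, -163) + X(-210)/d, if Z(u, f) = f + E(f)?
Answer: 145430825/3480356 ≈ 41.786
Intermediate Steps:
E(I) = 6 - 3*I (E(I) = (-2 + I)*(-3) = 6 - 3*I)
X(p) = 1 (X(p) = (2*p)/((2*p)) = (2*p)*(1/(2*p)) = 1)
Z(u, f) = 6 - 2*f (Z(u, f) = f + (6 - 3*f) = 6 - 2*f)
13873/Z(-148, -163) + X(-210)/d = 13873/(6 - 2*(-163)) + 1/20966 = 13873/(6 + 326) + 1*(1/20966) = 13873/332 + 1/20966 = 145430825/3480356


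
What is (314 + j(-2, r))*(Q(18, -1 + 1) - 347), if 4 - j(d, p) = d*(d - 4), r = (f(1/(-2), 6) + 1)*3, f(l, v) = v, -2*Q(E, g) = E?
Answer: -108936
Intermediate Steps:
Q(E, g) = -E/2
r = 21 (r = (6 + 1)*3 = 7*3 = 21)
j(d, p) = 4 - d*(-4 + d) (j(d, p) = 4 - d*(d - 4) = 4 - d*(-4 + d))
(314 + j(-2, r))*(Q(18, -1 + 1) - 347) = (314 + (4 - 1*(-2)² + 4*(-2)))*(-½*18 - 347) = (314 + (4 - 1*4 - 8))*(-9 - 347) = (314 + (4 - 4 - 8))*(-356) = (314 - 8)*(-356) = 306*(-356) = -108936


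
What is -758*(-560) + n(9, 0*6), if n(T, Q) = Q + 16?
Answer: 424496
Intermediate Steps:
n(T, Q) = 16 + Q
-758*(-560) + n(9, 0*6) = -758*(-560) + (16 + 0*6) = 424480 + (16 + 0) = 424480 + 16 = 424496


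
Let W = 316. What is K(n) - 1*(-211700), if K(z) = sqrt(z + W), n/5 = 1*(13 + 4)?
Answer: 211700 + sqrt(401) ≈ 2.1172e+5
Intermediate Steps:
n = 85 (n = 5*(1*(13 + 4)) = 5*(1*17) = 5*17 = 85)
K(z) = sqrt(316 + z) (K(z) = sqrt(z + 316) = sqrt(316 + z))
K(n) - 1*(-211700) = sqrt(316 + 85) - 1*(-211700) = sqrt(401) + 211700 = 211700 + sqrt(401)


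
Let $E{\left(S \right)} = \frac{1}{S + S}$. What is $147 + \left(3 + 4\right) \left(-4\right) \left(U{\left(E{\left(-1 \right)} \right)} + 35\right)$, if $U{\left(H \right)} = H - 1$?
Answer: $-791$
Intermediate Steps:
$E{\left(S \right)} = \frac{1}{2 S}$
$U{\left(H \right)} = -1 + H$ ($U{\left(H \right)} = H - 1 = -1 + H$)
$147 + \left(3 + 4\right) \left(-4\right) \left(U{\left(E{\left(-1 \right)} \right)} + 35\right) = 147 + \left(3 + 4\right) \left(-4\right) \left(\left(-1 + \frac{1}{2 \left(-1\right)}\right) + 35\right) = 147 + 7 \left(-4\right) \left(\left(-1 + \frac{1}{2} \left(-1\right)\right) + 35\right) = 147 - 28 \left(\left(-1 - \frac{1}{2}\right) + 35\right) = 147 - 28 \left(- \frac{3}{2} + 35\right) = 147 - 938 = -791$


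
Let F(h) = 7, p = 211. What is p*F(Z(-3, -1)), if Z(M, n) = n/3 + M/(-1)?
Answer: 1477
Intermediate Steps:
Z(M, n) = -M + n/3 (Z(M, n) = n*(⅓) + M*(-1) = n/3 - M = -M + n/3)
p*F(Z(-3, -1)) = 211*7 = 1477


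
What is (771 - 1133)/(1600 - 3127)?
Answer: 362/1527 ≈ 0.23707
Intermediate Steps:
(771 - 1133)/(1600 - 3127) = -362/(-1527) = -362*(-1/1527) = 362/1527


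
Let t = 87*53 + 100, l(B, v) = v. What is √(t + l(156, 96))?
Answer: √4807 ≈ 69.333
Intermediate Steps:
t = 4711 (t = 4611 + 100 = 4711)
√(t + l(156, 96)) = √(4711 + 96) = √4807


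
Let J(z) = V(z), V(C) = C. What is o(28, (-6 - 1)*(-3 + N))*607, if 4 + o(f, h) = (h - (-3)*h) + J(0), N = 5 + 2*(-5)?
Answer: 133540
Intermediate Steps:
N = -5 (N = 5 - 10 = -5)
J(z) = z
o(f, h) = -4 + 4*h (o(f, h) = -4 + ((h - (-3)*h) + 0) = -4 + ((h + 3*h) + 0) = -4 + (4*h + 0) = -4 + 4*h)
o(28, (-6 - 1)*(-3 + N))*607 = (-4 + 4*((-6 - 1)*(-3 - 5)))*607 = (-4 + 4*(-7*(-8)))*607 = (-4 + 4*56)*607 = (-4 + 224)*607 = 220*607 = 133540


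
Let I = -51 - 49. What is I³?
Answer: -1000000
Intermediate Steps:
I = -100
I³ = (-100)³ = -1000000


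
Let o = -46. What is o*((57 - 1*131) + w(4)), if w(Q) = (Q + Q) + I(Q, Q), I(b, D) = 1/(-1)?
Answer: 3082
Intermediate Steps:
I(b, D) = -1
w(Q) = -1 + 2*Q (w(Q) = (Q + Q) - 1 = 2*Q - 1 = -1 + 2*Q)
o*((57 - 1*131) + w(4)) = -46*((57 - 1*131) + (-1 + 2*4)) = -46*((57 - 131) + (-1 + 8)) = -46*(-74 + 7) = -46*(-67) = 3082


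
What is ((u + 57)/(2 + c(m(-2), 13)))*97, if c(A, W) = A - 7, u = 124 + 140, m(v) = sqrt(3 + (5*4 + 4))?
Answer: 155685/2 + 93411*sqrt(3)/2 ≈ 1.5874e+5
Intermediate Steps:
m(v) = 3*sqrt(3) (m(v) = sqrt(3 + (20 + 4)) = sqrt(3 + 24) = sqrt(27) = 3*sqrt(3))
u = 264
c(A, W) = -7 + A
((u + 57)/(2 + c(m(-2), 13)))*97 = ((264 + 57)/(2 + (-7 + 3*sqrt(3))))*97 = (321/(-5 + 3*sqrt(3)))*97 = 31137/(-5 + 3*sqrt(3))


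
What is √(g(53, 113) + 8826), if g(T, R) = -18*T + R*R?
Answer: √20641 ≈ 143.67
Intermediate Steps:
g(T, R) = R² - 18*T (g(T, R) = -18*T + R² = R² - 18*T)
√(g(53, 113) + 8826) = √((113² - 18*53) + 8826) = √((12769 - 954) + 8826) = √(11815 + 8826) = √20641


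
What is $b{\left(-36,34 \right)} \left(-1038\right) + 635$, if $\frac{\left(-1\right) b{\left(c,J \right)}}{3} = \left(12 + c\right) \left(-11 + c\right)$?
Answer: $3513227$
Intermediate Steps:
$b{\left(c,J \right)} = - 3 \left(-11 + c\right) \left(12 + c\right)$ ($b{\left(c,J \right)} = - 3 \left(12 + c\right) \left(-11 + c\right) = - 3 \left(-11 + c\right) \left(12 + c\right)$)
$b{\left(-36,34 \right)} \left(-1038\right) + 635 = \left(396 - -108 - 3 \left(-36\right)^{2}\right) \left(-1038\right) + 635 = \left(396 + 108 - 3888\right) \left(-1038\right) + 635 = \left(-3384\right) \left(-1038\right) + 635 = 3512592 + 635 = 3513227$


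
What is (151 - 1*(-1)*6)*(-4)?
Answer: -628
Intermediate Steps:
(151 - 1*(-1)*6)*(-4) = (151 + 1*6)*(-4) = (151 + 6)*(-4) = 157*(-4) = -628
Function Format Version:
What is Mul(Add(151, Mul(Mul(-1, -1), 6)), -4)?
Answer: -628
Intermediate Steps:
Mul(Add(151, Mul(Mul(-1, -1), 6)), -4) = Mul(Add(151, Mul(1, 6)), -4) = Mul(Add(151, 6), -4) = Mul(157, -4) = -628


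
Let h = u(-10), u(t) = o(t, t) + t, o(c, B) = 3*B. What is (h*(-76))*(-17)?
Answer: -51680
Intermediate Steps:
u(t) = 4*t (u(t) = 3*t + t = 4*t)
h = -40 (h = 4*(-10) = -40)
(h*(-76))*(-17) = -40*(-76)*(-17) = 3040*(-17) = -51680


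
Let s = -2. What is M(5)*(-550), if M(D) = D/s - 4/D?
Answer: 1815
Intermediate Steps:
M(D) = -4/D - D/2 (M(D) = D/(-2) - 4/D = D*(-½) - 4/D = -D/2 - 4/D = -4/D - D/2)
M(5)*(-550) = (-4/5 - ½*5)*(-550) = (-4*⅕ - 5/2)*(-550) = (-⅘ - 5/2)*(-550) = -33/10*(-550) = 1815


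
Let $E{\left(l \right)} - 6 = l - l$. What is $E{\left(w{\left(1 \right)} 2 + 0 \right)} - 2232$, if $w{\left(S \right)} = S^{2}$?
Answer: $-2226$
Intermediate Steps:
$E{\left(l \right)} = 6$ ($E{\left(l \right)} = 6 + \left(l - l\right) = 6 + 0 = 6$)
$E{\left(w{\left(1 \right)} 2 + 0 \right)} - 2232 = 6 - 2232 = -2226$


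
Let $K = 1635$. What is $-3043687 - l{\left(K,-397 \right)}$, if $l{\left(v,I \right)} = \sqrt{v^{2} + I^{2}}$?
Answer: $-3043687 - \sqrt{2830834} \approx -3.0454 \cdot 10^{6}$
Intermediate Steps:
$l{\left(v,I \right)} = \sqrt{I^{2} + v^{2}}$
$-3043687 - l{\left(K,-397 \right)} = -3043687 - \sqrt{\left(-397\right)^{2} + 1635^{2}} = -3043687 - \sqrt{157609 + 2673225} = -3043687 - \sqrt{2830834}$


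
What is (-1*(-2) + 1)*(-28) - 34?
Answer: -118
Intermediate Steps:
(-1*(-2) + 1)*(-28) - 34 = (2 + 1)*(-28) - 34 = 3*(-28) - 34 = -84 - 34 = -118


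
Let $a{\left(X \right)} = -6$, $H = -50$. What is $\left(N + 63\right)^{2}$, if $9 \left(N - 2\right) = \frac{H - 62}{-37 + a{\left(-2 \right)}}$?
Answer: $\frac{638421289}{149769} \approx 4262.7$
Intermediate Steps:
$N = \frac{886}{387}$ ($N = 2 + \frac{\left(-50 - 62\right) \frac{1}{-37 - 6}}{9} = 2 + \frac{\left(-112\right) \frac{1}{-43}}{9} = 2 + \frac{\left(-112\right) \left(- \frac{1}{43}\right)}{9} = 2 + \frac{1}{9} \cdot \frac{112}{43} = 2 + \frac{112}{387} = \frac{886}{387} \approx 2.2894$)
$\left(N + 63\right)^{2} = \left(\frac{886}{387} + 63\right)^{2} = \left(\frac{25267}{387}\right)^{2} = \frac{638421289}{149769}$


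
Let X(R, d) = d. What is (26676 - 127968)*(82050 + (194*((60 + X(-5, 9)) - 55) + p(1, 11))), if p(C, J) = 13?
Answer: -8587434468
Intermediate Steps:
(26676 - 127968)*(82050 + (194*((60 + X(-5, 9)) - 55) + p(1, 11))) = (26676 - 127968)*(82050 + (194*((60 + 9) - 55) + 13)) = -101292*(82050 + (194*(69 - 55) + 13)) = -101292*(82050 + (194*14 + 13)) = -101292*(82050 + (2716 + 13)) = -101292*(82050 + 2729) = -101292*84779 = -8587434468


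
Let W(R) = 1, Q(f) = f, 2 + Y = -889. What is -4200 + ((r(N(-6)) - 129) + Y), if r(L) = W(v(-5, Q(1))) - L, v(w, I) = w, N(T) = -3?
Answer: -5216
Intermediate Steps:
Y = -891 (Y = -2 - 889 = -891)
r(L) = 1 - L
-4200 + ((r(N(-6)) - 129) + Y) = -4200 + (((1 - 1*(-3)) - 129) - 891) = -4200 + (((1 + 3) - 129) - 891) = -4200 + ((4 - 129) - 891) = -4200 + (-125 - 891) = -4200 - 1016 = -5216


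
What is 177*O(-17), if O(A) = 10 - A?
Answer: 4779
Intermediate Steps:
177*O(-17) = 177*(10 - 1*(-17)) = 177*(10 + 17) = 177*27 = 4779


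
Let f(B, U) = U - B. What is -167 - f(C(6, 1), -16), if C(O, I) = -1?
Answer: -152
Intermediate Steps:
-167 - f(C(6, 1), -16) = -167 - (-16 - 1*(-1)) = -167 - (-16 + 1) = -167 - 1*(-15) = -167 + 15 = -152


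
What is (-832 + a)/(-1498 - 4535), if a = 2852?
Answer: -2020/6033 ≈ -0.33483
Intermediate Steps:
(-832 + a)/(-1498 - 4535) = (-832 + 2852)/(-1498 - 4535) = 2020/(-6033) = 2020*(-1/6033) = -2020/6033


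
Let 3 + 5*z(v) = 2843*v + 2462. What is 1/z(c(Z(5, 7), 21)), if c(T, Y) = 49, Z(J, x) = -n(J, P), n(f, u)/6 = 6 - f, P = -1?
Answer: 5/141766 ≈ 3.5269e-5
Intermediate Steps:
n(f, u) = 36 - 6*f (n(f, u) = 6*(6 - f) = 36 - 6*f)
Z(J, x) = -36 + 6*J (Z(J, x) = -(36 - 6*J) = -36 + 6*J)
z(v) = 2459/5 + 2843*v/5 (z(v) = -3/5 + (2843*v + 2462)/5 = -3/5 + (2462 + 2843*v)/5 = -3/5 + (2462/5 + 2843*v/5) = 2459/5 + 2843*v/5)
1/z(c(Z(5, 7), 21)) = 1/(2459/5 + (2843/5)*49) = 1/(2459/5 + 139307/5) = 1/(141766/5) = 5/141766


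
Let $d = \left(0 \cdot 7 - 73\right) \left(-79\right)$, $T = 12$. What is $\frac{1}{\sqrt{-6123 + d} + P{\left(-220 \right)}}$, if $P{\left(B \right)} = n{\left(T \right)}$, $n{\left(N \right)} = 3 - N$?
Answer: $- \frac{9}{437} - \frac{2 i \sqrt{89}}{437} \approx -0.020595 - 0.043176 i$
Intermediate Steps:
$d = 5767$ ($d = \left(0 - 73\right) \left(-79\right) = \left(-73\right) \left(-79\right) = 5767$)
$P{\left(B \right)} = -9$ ($P{\left(B \right)} = 3 - 12 = -9$)
$\frac{1}{\sqrt{-6123 + d} + P{\left(-220 \right)}} = \frac{1}{\sqrt{-6123 + 5767} - 9} = \frac{1}{\sqrt{-356} - 9} = \frac{1}{2 i \sqrt{89} - 9} = \frac{1}{-9 + 2 i \sqrt{89}}$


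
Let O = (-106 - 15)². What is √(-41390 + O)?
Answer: I*√26749 ≈ 163.55*I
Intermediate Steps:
O = 14641 (O = (-121)² = 14641)
√(-41390 + O) = √(-41390 + 14641) = √(-26749) = I*√26749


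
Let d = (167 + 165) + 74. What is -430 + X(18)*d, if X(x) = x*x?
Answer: 131114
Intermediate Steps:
d = 406 (d = 332 + 74 = 406)
X(x) = x**2
-430 + X(18)*d = -430 + 18**2*406 = -430 + 324*406 = -430 + 131544 = 131114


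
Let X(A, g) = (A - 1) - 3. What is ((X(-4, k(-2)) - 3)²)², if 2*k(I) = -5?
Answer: 14641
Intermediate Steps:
k(I) = -5/2 (k(I) = (½)*(-5) = -5/2)
X(A, g) = -4 + A (X(A, g) = (-1 + A) - 3 = -4 + A)
((X(-4, k(-2)) - 3)²)² = (((-4 - 4) - 3)²)² = ((-8 - 3)²)² = ((-11)²)² = 121² = 14641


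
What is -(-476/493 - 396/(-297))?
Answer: -32/87 ≈ -0.36782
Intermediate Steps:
-(-476/493 - 396/(-297)) = -(-476*1/493 - 396*(-1/297)) = -(-28/29 + 4/3) = -1*32/87 = -32/87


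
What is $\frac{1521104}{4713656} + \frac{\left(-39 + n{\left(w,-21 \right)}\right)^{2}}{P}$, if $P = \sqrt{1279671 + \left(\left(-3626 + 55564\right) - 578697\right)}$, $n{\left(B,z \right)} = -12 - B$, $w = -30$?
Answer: $\frac{190138}{589207} + \frac{441 \sqrt{47057}}{188228} \approx 0.83094$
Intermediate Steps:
$P = 4 \sqrt{47057}$ ($P = \sqrt{1279671 + \left(51938 - 578697\right)} = \sqrt{1279671 - 526759} = \sqrt{752912} = 4 \sqrt{47057} \approx 867.71$)
$\frac{1521104}{4713656} + \frac{\left(-39 + n{\left(w,-21 \right)}\right)^{2}}{P} = \frac{1521104}{4713656} + \frac{\left(-39 - -18\right)^{2}}{4 \sqrt{47057}} = 1521104 \cdot \frac{1}{4713656} + \left(-39 + \left(-12 + 30\right)\right)^{2} \frac{\sqrt{47057}}{188228} = \frac{190138}{589207} + \left(-39 + 18\right)^{2} \frac{\sqrt{47057}}{188228} = \frac{190138}{589207} + \left(-21\right)^{2} \frac{\sqrt{47057}}{188228} = \frac{190138}{589207} + 441 \frac{\sqrt{47057}}{188228} = \frac{190138}{589207} + \frac{441 \sqrt{47057}}{188228}$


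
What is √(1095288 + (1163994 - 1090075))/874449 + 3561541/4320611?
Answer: 3561541/4320611 + √1169207/874449 ≈ 0.82555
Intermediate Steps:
√(1095288 + (1163994 - 1090075))/874449 + 3561541/4320611 = √(1095288 + 73919)*(1/874449) + 3561541*(1/4320611) = √1169207*(1/874449) + 3561541/4320611 = √1169207/874449 + 3561541/4320611 = 3561541/4320611 + √1169207/874449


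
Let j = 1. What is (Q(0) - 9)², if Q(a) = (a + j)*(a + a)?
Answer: 81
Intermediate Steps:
Q(a) = 2*a*(1 + a) (Q(a) = (a + 1)*(a + a) = (1 + a)*(2*a) = 2*a*(1 + a))
(Q(0) - 9)² = (2*0*(1 + 0) - 9)² = (2*0*1 - 9)² = (0 - 9)² = (-9)² = 81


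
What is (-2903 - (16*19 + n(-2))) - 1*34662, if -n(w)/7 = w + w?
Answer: -37897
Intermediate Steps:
n(w) = -14*w (n(w) = -7*(w + w) = -14*w)
(-2903 - (16*19 + n(-2))) - 1*34662 = (-2903 - (16*19 - 14*(-2))) - 1*34662 = (-2903 - (304 + 28)) - 34662 = (-2903 - 1*332) - 34662 = (-2903 - 332) - 34662 = -3235 - 34662 = -37897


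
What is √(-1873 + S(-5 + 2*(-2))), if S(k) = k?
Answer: I*√1882 ≈ 43.382*I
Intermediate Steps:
√(-1873 + S(-5 + 2*(-2))) = √(-1873 + (-5 + 2*(-2))) = √(-1873 + (-5 - 4)) = √(-1873 - 9) = √(-1882) = I*√1882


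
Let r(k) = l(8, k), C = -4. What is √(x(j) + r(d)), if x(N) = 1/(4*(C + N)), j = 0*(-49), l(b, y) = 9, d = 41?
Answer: √143/4 ≈ 2.9896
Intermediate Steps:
j = 0
x(N) = 1/(-16 + 4*N) (x(N) = 1/(4*(-4 + N)) = 1/(-16 + 4*N))
r(k) = 9
√(x(j) + r(d)) = √(1/(4*(-4 + 0)) + 9) = √((¼)/(-4) + 9) = √((¼)*(-¼) + 9) = √(-1/16 + 9) = √(143/16) = √143/4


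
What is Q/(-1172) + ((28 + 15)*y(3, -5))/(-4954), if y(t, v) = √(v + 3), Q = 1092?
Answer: -273/293 - 43*I*√2/4954 ≈ -0.93174 - 0.012275*I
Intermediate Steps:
y(t, v) = √(3 + v)
Q/(-1172) + ((28 + 15)*y(3, -5))/(-4954) = 1092/(-1172) + ((28 + 15)*√(3 - 5))/(-4954) = 1092*(-1/1172) + (43*√(-2))*(-1/4954) = -273/293 + (43*(I*√2))*(-1/4954) = -273/293 + (43*I*√2)*(-1/4954) = -273/293 - 43*I*√2/4954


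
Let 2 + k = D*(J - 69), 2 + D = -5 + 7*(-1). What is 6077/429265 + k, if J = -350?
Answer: 2517216037/429265 ≈ 5864.0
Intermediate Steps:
D = -14 (D = -2 + (-5 + 7*(-1)) = -2 + (-5 - 7) = -2 - 12 = -14)
k = 5864 (k = -2 - 14*(-350 - 69) = -2 - 14*(-419) = -2 + 5866 = 5864)
6077/429265 + k = 6077/429265 + 5864 = 2517216037/429265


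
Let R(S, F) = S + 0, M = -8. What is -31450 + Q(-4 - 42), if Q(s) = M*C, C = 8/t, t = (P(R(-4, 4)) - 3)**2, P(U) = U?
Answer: -1541114/49 ≈ -31451.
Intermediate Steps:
R(S, F) = S
t = 49 (t = (-4 - 3)**2 = (-7)**2 = 49)
C = 8/49 ≈ 0.16327
Q(s) = -64/49 (Q(s) = -8*8/49 = -64/49)
-31450 + Q(-4 - 42) = -31450 - 64/49 = -1541114/49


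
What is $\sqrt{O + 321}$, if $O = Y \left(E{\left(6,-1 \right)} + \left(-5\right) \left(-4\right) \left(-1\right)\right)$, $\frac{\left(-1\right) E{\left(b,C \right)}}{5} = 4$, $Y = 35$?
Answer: $i \sqrt{1079} \approx 32.848 i$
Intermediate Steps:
$E{\left(b,C \right)} = -20$ ($E{\left(b,C \right)} = \left(-5\right) 4 = -20$)
$O = -1400$ ($O = 35 \left(-20 + \left(-5\right) \left(-4\right) \left(-1\right)\right) = 35 \left(-20 + 20 \left(-1\right)\right) = 35 \left(-20 - 20\right) = 35 \left(-40\right) = -1400$)
$\sqrt{O + 321} = \sqrt{-1400 + 321} = \sqrt{-1079} = i \sqrt{1079}$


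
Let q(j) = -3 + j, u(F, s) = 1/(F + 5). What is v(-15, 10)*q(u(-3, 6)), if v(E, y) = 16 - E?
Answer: -155/2 ≈ -77.500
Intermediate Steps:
u(F, s) = 1/(5 + F)
v(-15, 10)*q(u(-3, 6)) = (16 - 1*(-15))*(-3 + 1/(5 - 3)) = (16 + 15)*(-3 + 1/2) = 31*(-3 + ½) = 31*(-5/2) = -155/2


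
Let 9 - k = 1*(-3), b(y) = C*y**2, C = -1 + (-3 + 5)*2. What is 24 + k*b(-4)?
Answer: 600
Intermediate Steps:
C = 3 (C = -1 + 2*2 = -1 + 4 = 3)
b(y) = 3*y**2
k = 12 (k = 9 - (-3) = 9 - 1*(-3) = 9 + 3 = 12)
24 + k*b(-4) = 24 + 12*(3*(-4)**2) = 24 + 12*(3*16) = 24 + 12*48 = 24 + 576 = 600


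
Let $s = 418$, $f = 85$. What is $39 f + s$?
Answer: $3733$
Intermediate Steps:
$39 f + s = 39 \cdot 85 + 418 = 3315 + 418 = 3733$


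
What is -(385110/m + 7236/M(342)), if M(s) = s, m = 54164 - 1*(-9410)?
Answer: -865101/31787 ≈ -27.216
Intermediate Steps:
m = 63574 (m = 54164 + 9410 = 63574)
-(385110/m + 7236/M(342)) = -(385110/63574 + 7236/342) = -(385110*(1/63574) + 7236*(1/342)) = -(192555/31787 + 402/19) = -1*865101/31787 = -865101/31787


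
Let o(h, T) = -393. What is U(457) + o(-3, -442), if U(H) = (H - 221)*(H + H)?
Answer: 215311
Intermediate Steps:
U(H) = 2*H*(-221 + H) (U(H) = (-221 + H)*(2*H) = 2*H*(-221 + H))
U(457) + o(-3, -442) = 2*457*(-221 + 457) - 393 = 2*457*236 - 393 = 215704 - 393 = 215311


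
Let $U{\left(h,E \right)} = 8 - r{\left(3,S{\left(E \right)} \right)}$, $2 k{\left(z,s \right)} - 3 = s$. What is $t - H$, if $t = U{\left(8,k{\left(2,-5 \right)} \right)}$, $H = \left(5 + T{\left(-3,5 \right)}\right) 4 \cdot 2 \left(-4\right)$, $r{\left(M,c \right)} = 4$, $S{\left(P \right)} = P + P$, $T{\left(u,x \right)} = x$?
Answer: $324$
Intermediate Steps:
$k{\left(z,s \right)} = \frac{3}{2} + \frac{s}{2}$
$S{\left(P \right)} = 2 P$
$U{\left(h,E \right)} = 4$ ($U{\left(h,E \right)} = 8 - 4 = 4$)
$H = -320$ ($H = \left(5 + 5\right) 4 \cdot 2 \left(-4\right) = 10 \cdot 4 \cdot 2 \left(-4\right) = 40 \cdot 2 \left(-4\right) = 80 \left(-4\right) = -320$)
$t = 4$
$t - H = 4 - -320 = 4 + 320 = 324$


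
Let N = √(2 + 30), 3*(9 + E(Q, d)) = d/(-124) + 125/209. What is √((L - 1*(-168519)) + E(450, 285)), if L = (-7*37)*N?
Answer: √(254649412493355 - 1565590639536*√2)/38874 ≈ 408.71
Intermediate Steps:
E(Q, d) = -5518/627 - d/372 (E(Q, d) = -9 + (d/(-124) + 125/209)/3 = -9 + (d*(-1/124) + 125*(1/209))/3 = -9 + (-d/124 + 125/209)/3 = -9 + (125/209 - d/124)/3 = -9 + (125/627 - d/372) = -5518/627 - d/372)
N = 4*√2 (N = √32 = 4*√2 ≈ 5.6569)
L = -1036*√2 (L = (-7*37)*(4*√2) = -1036*√2 ≈ -1465.1)
√((L - 1*(-168519)) + E(450, 285)) = √((-1036*√2 - 1*(-168519)) + (-5518/627 - 1/372*285)) = √((-1036*√2 + 168519) + (-5518/627 - 95/124)) = √((168519 - 1036*√2) - 743797/77748) = √(13101271415/77748 - 1036*√2)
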